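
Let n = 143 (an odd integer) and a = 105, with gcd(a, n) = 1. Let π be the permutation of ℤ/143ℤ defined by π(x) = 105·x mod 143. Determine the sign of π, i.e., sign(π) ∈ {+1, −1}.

Trace 131: π^k(131) = [131, 27, 118, 92, 79, 1, 105] for k=0..6.
Decompose π into cycles: lengths [10, 10, 10, 10, 10, 10, 10, 10, 10, 10, 10, 10, 10, 1, 1, 1, 1, 1, 1, 1, 1, 1, 1, 1, 1, 1] (26 cycles, including the fixed point 0).
Σ(ℓ_i−1) = 143−26 = 117; sign = (−1)^117 = -1.

-1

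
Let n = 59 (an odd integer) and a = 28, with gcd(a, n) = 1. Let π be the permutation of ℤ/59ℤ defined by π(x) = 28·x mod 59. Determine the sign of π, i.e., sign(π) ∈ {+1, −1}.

+1

Trace 28: π^k(28) = [28, 17, 4, 53, 9, 16, 35] for k=0..6.
Cycle type of π: 29×2 + 1; total 3 cycles.
sign(π) = (−1)^{n − #cycles} = (−1)^{59−3} = (−1)^56 = +1.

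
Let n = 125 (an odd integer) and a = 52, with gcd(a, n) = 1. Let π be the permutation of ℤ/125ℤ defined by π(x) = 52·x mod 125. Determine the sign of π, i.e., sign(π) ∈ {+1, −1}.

-1

Orbit of 27 under x↦52x: [27, 29, 8, 41, 7, 114, 53]… (length divides ord_125(52)).
4 cycles of lengths [100, 20, 4, 1].
Σ(ℓ_i−1) = 125−4 = 121; sign = (−1)^121 = -1.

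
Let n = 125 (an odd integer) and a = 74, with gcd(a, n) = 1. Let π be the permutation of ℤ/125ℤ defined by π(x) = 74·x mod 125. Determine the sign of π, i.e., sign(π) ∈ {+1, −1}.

+1

Orbit of 76 under x↦74x: [76, 124, 51, 24, 26, 49, 1]… (length divides ord_125(74)).
Cycle lengths of π_74 on ℤ/125ℤ: [10, 10, 10, 10, 10, 10, 10, 10, 10, 10, 2, 2, 2, 2, 2, 2, 2, 2, 2, 2, 2, 2, 1]; 23 cycles in total.
With 23 cycles on 125 points, sign = (−1)^{125−23} = +1.
Zolotarev: (74|125) = +1, matching the cycle-count sign.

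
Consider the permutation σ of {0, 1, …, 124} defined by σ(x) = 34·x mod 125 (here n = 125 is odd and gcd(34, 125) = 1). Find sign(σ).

Orbit of 76 under x↦34x: [76, 84, 106, 104, 36, 99, 116]… (length divides ord_125(34)).
π_34 has 7 disjoint cycles with lengths [50, 50, 10, 10, 2, 2, 1] on {0,…,124}.
With 7 cycles on 125 points, sign = (−1)^{125−7} = +1.
Via Zolotarev, sign(π_{34}) = (34|125) = +1.

+1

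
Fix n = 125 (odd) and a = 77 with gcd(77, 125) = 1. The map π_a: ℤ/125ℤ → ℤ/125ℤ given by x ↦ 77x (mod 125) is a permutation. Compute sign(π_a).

Orbit of 119 under x↦77x: [119, 38, 51, 52, 4, 58, 91]… (length divides ord_125(77)).
4 cycles of lengths [100, 20, 4, 1].
With 4 cycles on 125 points, sign = (−1)^{125−4} = -1.
Zolotarev: (77|125) = -1, matching the cycle-count sign.

-1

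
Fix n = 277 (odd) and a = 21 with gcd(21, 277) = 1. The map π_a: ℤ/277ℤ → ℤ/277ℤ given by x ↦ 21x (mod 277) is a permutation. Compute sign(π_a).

+1

Orbit of 146 under x↦21x: [146, 19, 122, 69, 64, 236, 247]… (length divides ord_277(21)).
7 cycles of lengths [46, 46, 46, 46, 46, 46, 1].
With 7 cycles on 277 points, sign = (−1)^{277−7} = +1.
(21|277)_J = +1 (Zolotarev's lemma cross-check).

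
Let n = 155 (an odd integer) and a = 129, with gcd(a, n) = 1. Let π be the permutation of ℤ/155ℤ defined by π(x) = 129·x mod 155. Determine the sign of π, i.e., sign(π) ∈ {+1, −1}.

+1

Start at x=129: 129 → 56 → 94 → 36 → 149 → 1 → 129 (one orbit).
33 cycles of lengths [6, 6, 6, 6, 6, 6, 6, 6, 6, 6, 6, 6, 6, 6, 6, 6, 6, 6, 6, 6, 3, 3, 3, 3, 3, 3, 3, 3, 3, 3, 2, 2, 1].
sign(π) = (−1)^{n − #cycles} = (−1)^{155−33} = (−1)^122 = +1.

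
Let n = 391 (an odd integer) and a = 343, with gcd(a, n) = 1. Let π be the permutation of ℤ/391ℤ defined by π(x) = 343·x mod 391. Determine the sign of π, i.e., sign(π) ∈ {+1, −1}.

+1

Orbit of 236 under x↦343x: [236, 11, 254, 320, 280, 245, 361]… (length divides ord_391(343)).
5 cycles of lengths [176, 176, 22, 16, 1].
391 − 5 = 386 transpositions; sign(π) = (−1)^386 = +1.
The Jacobi symbol (343|391) = +1 (Zolotarev) agrees.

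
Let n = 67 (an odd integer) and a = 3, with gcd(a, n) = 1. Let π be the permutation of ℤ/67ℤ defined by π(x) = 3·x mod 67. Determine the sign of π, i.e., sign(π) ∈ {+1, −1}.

Orbit of 8 under x↦3x: [8, 24, 5, 15, 45, 1, 3]… (length divides ord_67(3)).
Cycle lengths of π_3 on ℤ/67ℤ: [22, 22, 22, 1]; 4 cycles in total.
sign(π) = (−1)^{n − #cycles} = (−1)^{67−4} = (−1)^63 = -1.

-1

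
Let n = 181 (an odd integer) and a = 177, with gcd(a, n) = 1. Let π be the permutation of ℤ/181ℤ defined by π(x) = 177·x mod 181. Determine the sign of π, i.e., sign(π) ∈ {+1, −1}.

+1

Start at x=5: 5 → 161 → 80 → 42 → 13 → 129 → 27 → … (one orbit).
5 cycles of lengths [45, 45, 45, 45, 1].
sign(π) = (−1)^{n − #cycles} = (−1)^{181−5} = (−1)^176 = +1.
(177|181)_J = +1 (Zolotarev's lemma cross-check).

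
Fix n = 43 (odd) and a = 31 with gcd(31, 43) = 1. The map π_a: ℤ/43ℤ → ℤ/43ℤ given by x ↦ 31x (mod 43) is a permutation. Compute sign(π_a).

+1

Trace 41: π^k(41) = [41, 24, 13, 16, 23, 25, 1] for k=0..6.
Cycle type of π: 21×2 + 1; total 3 cycles.
43 − 3 = 40 transpositions; sign(π) = (−1)^40 = +1.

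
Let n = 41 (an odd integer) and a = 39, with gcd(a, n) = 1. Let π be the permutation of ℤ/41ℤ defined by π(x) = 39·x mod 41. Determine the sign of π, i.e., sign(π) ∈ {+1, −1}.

Start at x=36: 36 → 10 → 21 → 40 → 2 → 37 → 8 → … (one orbit).
Decompose π into cycles: lengths [20, 20, 1] (3 cycles, including the fixed point 0).
41 − 3 = 38 transpositions; sign(π) = (−1)^38 = +1.

+1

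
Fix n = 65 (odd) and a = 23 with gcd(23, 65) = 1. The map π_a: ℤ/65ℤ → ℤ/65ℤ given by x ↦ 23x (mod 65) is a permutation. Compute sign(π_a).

-1

Start at x=38: 38 → 29 → 17 → 1 → 23 → 9 → 12 → … (one orbit).
Cycle lengths of π_23 on ℤ/65ℤ: [12, 12, 12, 12, 6, 6, 4, 1]; 8 cycles in total.
65 − 8 = 57 transpositions; sign(π) = (−1)^57 = -1.
Via Zolotarev, sign(π_{23}) = (23|65) = -1.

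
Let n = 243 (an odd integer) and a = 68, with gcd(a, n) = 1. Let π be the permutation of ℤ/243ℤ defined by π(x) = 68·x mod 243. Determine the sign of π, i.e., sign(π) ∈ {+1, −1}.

-1

Orbit of 188 under x↦68x: [188, 148, 101, 64, 221, 205, 89]… (length divides ord_243(68)).
6 cycles of lengths [162, 54, 18, 6, 2, 1].
With 6 cycles on 243 points, sign = (−1)^{243−6} = -1.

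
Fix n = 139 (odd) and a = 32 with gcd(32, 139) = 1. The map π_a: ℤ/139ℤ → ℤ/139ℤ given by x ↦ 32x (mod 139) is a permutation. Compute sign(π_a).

-1

Trace 116: π^k(116) = [116, 98, 78, 133, 86, 111, 77] for k=0..6.
Cycle type of π: 138 + 1; total 2 cycles.
With 2 cycles on 139 points, sign = (−1)^{139−2} = -1.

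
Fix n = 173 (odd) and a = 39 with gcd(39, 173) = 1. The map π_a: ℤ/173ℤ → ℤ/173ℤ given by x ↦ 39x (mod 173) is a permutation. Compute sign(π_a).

Orbit of 51 under x↦39x: [51, 86, 67, 18, 10, 44, 159]… (length divides ord_173(39)).
Decompose π into cycles: lengths [172, 1] (2 cycles, including the fixed point 0).
Σ(ℓ_i−1) = 173−2 = 171; sign = (−1)^171 = -1.

-1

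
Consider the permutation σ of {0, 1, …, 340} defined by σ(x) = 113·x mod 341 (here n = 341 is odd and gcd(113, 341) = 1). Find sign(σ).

Trace 126: π^k(126) = [126, 257, 56, 190, 328, 236, 70] for k=0..6.
Cycle type of π: 15×22 + 5×2 + 1; total 25 cycles.
sign(π) = (−1)^{n − #cycles} = (−1)^{341−25} = (−1)^316 = +1.
Check: (113/341) = +1 by Zolotarev.

+1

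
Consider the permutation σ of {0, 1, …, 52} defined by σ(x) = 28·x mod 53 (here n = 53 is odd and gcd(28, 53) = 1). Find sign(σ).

Start at x=15: 15 → 49 → 47 → 44 → 13 → 46 → 16 → … (one orbit).
Cycle lengths of π_28 on ℤ/53ℤ: [13, 13, 13, 13, 1]; 5 cycles in total.
sign(π) = (−1)^{n − #cycles} = (−1)^{53−5} = (−1)^48 = +1.
(28|53)_J = +1 (Zolotarev's lemma cross-check).

+1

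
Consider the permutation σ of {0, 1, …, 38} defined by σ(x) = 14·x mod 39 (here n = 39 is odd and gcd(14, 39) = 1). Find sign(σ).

Start at x=14: 14 → 1 → 14 (one orbit).
26 cycles of lengths [2, 2, 2, 2, 2, 2, 2, 2, 2, 2, 2, 2, 2, 1, 1, 1, 1, 1, 1, 1, 1, 1, 1, 1, 1, 1].
With 26 cycles on 39 points, sign = (−1)^{39−26} = -1.
Check: (14/39) = -1 by Zolotarev.

-1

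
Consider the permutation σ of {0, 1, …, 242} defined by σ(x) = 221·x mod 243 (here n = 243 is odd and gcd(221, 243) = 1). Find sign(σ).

Start at x=230: 230 → 43 → 26 → 157 → 191 → 172 → 104 → … (one orbit).
Cycle lengths of π_221 on ℤ/243ℤ: [162, 54, 18, 6, 2, 1]; 6 cycles in total.
n − c = 243 − 6 = 237; sign = (−1)^237 = -1.

-1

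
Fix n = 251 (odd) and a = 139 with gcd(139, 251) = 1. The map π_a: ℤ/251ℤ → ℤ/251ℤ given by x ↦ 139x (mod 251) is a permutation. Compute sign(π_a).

-1

Trace 110: π^k(110) = [110, 230, 93, 126, 195, 248, 85] for k=0..6.
Cycle type of π: 250 + 1; total 2 cycles.
Σ(ℓ_i−1) = 251−2 = 249; sign = (−1)^249 = -1.
(139|251)_J = -1 (Zolotarev's lemma cross-check).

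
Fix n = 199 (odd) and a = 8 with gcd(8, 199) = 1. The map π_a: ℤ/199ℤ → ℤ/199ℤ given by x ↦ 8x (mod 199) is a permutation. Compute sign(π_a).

+1

Trace 106: π^k(106) = [106, 52, 18, 144, 157, 62, 98] for k=0..6.
Decompose π into cycles: lengths [33, 33, 33, 33, 33, 33, 1] (7 cycles, including the fixed point 0).
sign(π) = (−1)^{n − #cycles} = (−1)^{199−7} = (−1)^192 = +1.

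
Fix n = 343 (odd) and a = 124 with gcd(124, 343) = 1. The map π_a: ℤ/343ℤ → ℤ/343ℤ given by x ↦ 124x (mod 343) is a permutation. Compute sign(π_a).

Trace 338: π^k(338) = [338, 66, 295, 222, 88, 279, 296] for k=0..6.
π_124 has 4 disjoint cycles with lengths [294, 42, 6, 1] on {0,…,342}.
sign(π) = (−1)^{n − #cycles} = (−1)^{343−4} = (−1)^339 = -1.

-1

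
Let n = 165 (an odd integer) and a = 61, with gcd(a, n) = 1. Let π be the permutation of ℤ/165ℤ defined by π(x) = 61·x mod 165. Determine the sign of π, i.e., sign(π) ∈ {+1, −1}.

-1

Start at x=1: 1 → 61 → 91 → 106 → 31 → 76 → 16 → … (one orbit).
Cycle type of π: 10×15 + 1×15; total 30 cycles.
165 − 30 = 135 transpositions; sign(π) = (−1)^135 = -1.
Zolotarev: (61|165) = -1, matching the cycle-count sign.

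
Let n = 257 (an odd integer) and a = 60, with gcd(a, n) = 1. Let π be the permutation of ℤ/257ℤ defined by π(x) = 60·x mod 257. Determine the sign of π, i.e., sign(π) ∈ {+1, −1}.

+1

Start at x=189: 189 → 32 → 121 → 64 → 242 → 128 → 227 → … (one orbit).
Cycle lengths of π_60 on ℤ/257ℤ: [32, 32, 32, 32, 32, 32, 32, 32, 1]; 9 cycles in total.
9 cycles on 257: each ℓ→(−1)^(ℓ−1), product (−1)^248 = +1.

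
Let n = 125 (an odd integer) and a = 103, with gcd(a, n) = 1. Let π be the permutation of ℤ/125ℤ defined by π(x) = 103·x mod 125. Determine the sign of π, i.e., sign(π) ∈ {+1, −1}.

Orbit of 42 under x↦103x: [42, 76, 78, 34, 2, 81, 93]… (length divides ord_125(103)).
The orbit structure of x ↦ 103x mod 125: 4 orbits of sizes [100, 20, 4, 1].
4 cycles on 125: each ℓ→(−1)^(ℓ−1), product (−1)^121 = -1.
(103|125)_J = -1 (Zolotarev's lemma cross-check).

-1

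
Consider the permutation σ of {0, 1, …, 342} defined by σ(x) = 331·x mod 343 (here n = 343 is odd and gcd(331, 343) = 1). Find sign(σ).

+1

Start at x=268: 268 → 214 → 176 → 289 → 305 → 113 → 16 → … (one orbit).
Cycle type of π: 147×2 + 21×2 + 3×2 + 1; total 7 cycles.
Σ(ℓ_i−1) = 343−7 = 336; sign = (−1)^336 = +1.
Check: (331/343) = +1 by Zolotarev.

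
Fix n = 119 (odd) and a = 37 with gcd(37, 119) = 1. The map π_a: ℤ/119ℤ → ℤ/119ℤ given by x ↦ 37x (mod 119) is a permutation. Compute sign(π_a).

-1

Orbit of 72 under x↦37x: [72, 46, 36, 23, 18, 71, 9]… (length divides ord_119(37)).
6 cycles of lengths [48, 48, 16, 3, 3, 1].
6 cycles on 119: each ℓ→(−1)^(ℓ−1), product (−1)^113 = -1.
(37|119)_J = -1 (Zolotarev's lemma cross-check).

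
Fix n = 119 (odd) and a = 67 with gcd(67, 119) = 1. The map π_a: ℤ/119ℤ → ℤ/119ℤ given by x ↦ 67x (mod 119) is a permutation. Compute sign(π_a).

Start at x=67: 67 → 86 → 50 → 18 → 16 → 1 → 67 (one orbit).
27 cycles of lengths [6, 6, 6, 6, 6, 6, 6, 6, 6, 6, 6, 6, 6, 6, 6, 6, 3, 3, 2, 2, 2, 2, 2, 2, 2, 2, 1].
sign(π) = (−1)^{n − #cycles} = (−1)^{119−27} = (−1)^92 = +1.

+1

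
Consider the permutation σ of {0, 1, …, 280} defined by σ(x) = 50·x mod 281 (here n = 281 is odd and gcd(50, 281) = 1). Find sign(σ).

+1

Trace 252: π^k(252) = [252, 236, 279, 181, 58, 90, 4] for k=0..6.
Decompose π into cycles: lengths [35, 35, 35, 35, 35, 35, 35, 35, 1] (9 cycles, including the fixed point 0).
Σ(ℓ_i−1) = 281−9 = 272; sign = (−1)^272 = +1.
Via Zolotarev, sign(π_{50}) = (50|281) = +1.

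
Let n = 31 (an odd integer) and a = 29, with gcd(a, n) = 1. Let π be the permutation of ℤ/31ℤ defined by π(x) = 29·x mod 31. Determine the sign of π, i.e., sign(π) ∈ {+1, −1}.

-1

Trace 2: π^k(2) = [2, 27, 8, 15, 1, 29, 4] for k=0..6.
4 cycles of lengths [10, 10, 10, 1].
sign(π) = (−1)^{n − #cycles} = (−1)^{31−4} = (−1)^27 = -1.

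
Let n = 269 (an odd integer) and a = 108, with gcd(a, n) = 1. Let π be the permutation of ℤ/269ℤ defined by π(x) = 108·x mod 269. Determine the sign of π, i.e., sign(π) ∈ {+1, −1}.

Orbit of 257 under x↦108x: [257, 49, 181, 180, 72, 244, 259]… (length divides ord_269(108)).
Cycle type of π: 268 + 1; total 2 cycles.
With 2 cycles on 269 points, sign = (−1)^{269−2} = -1.
The Jacobi symbol (108|269) = -1 (Zolotarev) agrees.

-1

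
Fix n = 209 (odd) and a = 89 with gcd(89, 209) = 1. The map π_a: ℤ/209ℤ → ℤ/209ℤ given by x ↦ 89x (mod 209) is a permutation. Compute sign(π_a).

-1

Start at x=177: 177 → 78 → 45 → 34 → 100 → 122 → 199 → … (one orbit).
Cycle lengths of π_89 on ℤ/209ℤ: [18, 18, 18, 18, 18, 18, 18, 18, 18, 18, 18, 1, 1, 1, 1, 1, 1, 1, 1, 1, 1, 1]; 22 cycles in total.
n − c = 209 − 22 = 187; sign = (−1)^187 = -1.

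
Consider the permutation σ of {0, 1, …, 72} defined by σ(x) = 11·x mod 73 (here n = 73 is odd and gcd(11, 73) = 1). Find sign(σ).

-1

Start at x=66: 66 → 69 → 29 → 27 → 5 → 55 → 21 → … (one orbit).
Decompose π into cycles: lengths [72, 1] (2 cycles, including the fixed point 0).
2 cycles on 73: each ℓ→(−1)^(ℓ−1), product (−1)^71 = -1.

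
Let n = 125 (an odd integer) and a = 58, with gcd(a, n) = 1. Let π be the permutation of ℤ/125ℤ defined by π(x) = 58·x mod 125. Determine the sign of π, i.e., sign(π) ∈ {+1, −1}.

-1

Trace 67: π^k(67) = [67, 11, 13, 4, 107, 81, 73] for k=0..6.
Decompose π into cycles: lengths [100, 20, 4, 1] (4 cycles, including the fixed point 0).
125 − 4 = 121 transpositions; sign(π) = (−1)^121 = -1.
The Jacobi symbol (58|125) = -1 (Zolotarev) agrees.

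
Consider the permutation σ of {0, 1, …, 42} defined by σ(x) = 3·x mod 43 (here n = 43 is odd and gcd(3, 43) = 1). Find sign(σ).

Trace 30: π^k(30) = [30, 4, 12, 36, 22, 23, 26] for k=0..6.
Decompose π into cycles: lengths [42, 1] (2 cycles, including the fixed point 0).
With 2 cycles on 43 points, sign = (−1)^{43−2} = -1.

-1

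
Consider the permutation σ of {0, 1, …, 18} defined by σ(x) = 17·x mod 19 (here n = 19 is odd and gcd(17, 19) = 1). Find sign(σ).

+1

Orbit of 9 under x↦17x: [9, 1, 17, 4, 11, 16, 6]… (length divides ord_19(17)).
3 cycles of lengths [9, 9, 1].
19 − 3 = 16 transpositions; sign(π) = (−1)^16 = +1.
Check: (17/19) = +1 by Zolotarev.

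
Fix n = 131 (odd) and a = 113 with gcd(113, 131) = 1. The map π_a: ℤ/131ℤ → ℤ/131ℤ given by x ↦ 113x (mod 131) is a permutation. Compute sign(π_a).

+1

Trace 45: π^k(45) = [45, 107, 39, 84, 60, 99, 52] for k=0..6.
The orbit structure of x ↦ 113x mod 131: 11 orbits of sizes [13, 13, 13, 13, 13, 13, 13, 13, 13, 13, 1].
Σ(ℓ_i−1) = 131−11 = 120; sign = (−1)^120 = +1.
Zolotarev: (113|131) = +1, matching the cycle-count sign.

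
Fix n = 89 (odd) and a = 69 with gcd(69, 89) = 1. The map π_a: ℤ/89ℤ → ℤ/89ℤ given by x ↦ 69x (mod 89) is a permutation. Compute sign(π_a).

+1

Trace 80: π^k(80) = [80, 2, 49, 88, 20, 45, 79] for k=0..6.
Cycle type of π: 44×2 + 1; total 3 cycles.
3 cycles on 89: each ℓ→(−1)^(ℓ−1), product (−1)^86 = +1.
Via Zolotarev, sign(π_{69}) = (69|89) = +1.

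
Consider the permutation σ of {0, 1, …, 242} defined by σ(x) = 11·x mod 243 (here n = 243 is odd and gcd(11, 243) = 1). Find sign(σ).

-1

Trace 179: π^k(179) = [179, 25, 32, 109, 227, 67, 8] for k=0..6.
The orbit structure of x ↦ 11x mod 243: 6 orbits of sizes [162, 54, 18, 6, 2, 1].
Σ(ℓ_i−1) = 243−6 = 237; sign = (−1)^237 = -1.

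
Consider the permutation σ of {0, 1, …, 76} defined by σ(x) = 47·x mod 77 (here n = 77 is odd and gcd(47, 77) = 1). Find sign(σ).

-1

Trace 47: π^k(47) = [47, 53, 27, 37, 45, 36, 75] for k=0..6.
6 cycles of lengths [30, 30, 6, 5, 5, 1].
6 cycles on 77: each ℓ→(−1)^(ℓ−1), product (−1)^71 = -1.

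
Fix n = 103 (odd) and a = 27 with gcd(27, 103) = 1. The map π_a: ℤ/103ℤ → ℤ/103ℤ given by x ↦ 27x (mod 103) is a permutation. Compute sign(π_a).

Start at x=100: 100 → 22 → 79 → 73 → 14 → 69 → 9 → … (one orbit).
Cycle type of π: 34×3 + 1; total 4 cycles.
sign(π) = (−1)^{n − #cycles} = (−1)^{103−4} = (−1)^99 = -1.

-1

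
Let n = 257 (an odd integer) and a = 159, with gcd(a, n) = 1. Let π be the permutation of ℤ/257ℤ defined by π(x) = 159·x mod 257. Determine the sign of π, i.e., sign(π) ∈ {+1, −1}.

+1

Orbit of 189 under x↦159x: [189, 239, 222, 89, 16, 231, 235]… (length divides ord_257(159)).
3 cycles of lengths [128, 128, 1].
257 − 3 = 254 transpositions; sign(π) = (−1)^254 = +1.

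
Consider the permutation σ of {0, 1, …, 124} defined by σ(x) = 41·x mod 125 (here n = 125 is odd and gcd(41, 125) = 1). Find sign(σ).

+1

Trace 121: π^k(121) = [121, 86, 26, 66, 81, 71, 36] for k=0..6.
The orbit structure of x ↦ 41x mod 125: 13 orbits of sizes [25, 25, 25, 25, 5, 5, 5, 5, 1, 1, 1, 1, 1].
n − c = 125 − 13 = 112; sign = (−1)^112 = +1.
Check: (41/125) = +1 by Zolotarev.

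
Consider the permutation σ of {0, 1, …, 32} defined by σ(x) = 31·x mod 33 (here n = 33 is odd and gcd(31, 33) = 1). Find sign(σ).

Trace 25: π^k(25) = [25, 16, 1, 31, 4] for k=0..4.
Cycle type of π: 5×6 + 1×3; total 9 cycles.
sign(π) = (−1)^{n − #cycles} = (−1)^{33−9} = (−1)^24 = +1.

+1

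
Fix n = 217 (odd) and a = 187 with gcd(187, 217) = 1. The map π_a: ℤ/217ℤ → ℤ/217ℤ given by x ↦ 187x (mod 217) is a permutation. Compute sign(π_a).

-1

Orbit of 125 under x↦187x: [125, 156, 94, 1, 187, 32]… (length divides ord_217(187)).
Cycle type of π: 6×31 + 1×31; total 62 cycles.
62 cycles on 217: each ℓ→(−1)^(ℓ−1), product (−1)^155 = -1.
The Jacobi symbol (187|217) = -1 (Zolotarev) agrees.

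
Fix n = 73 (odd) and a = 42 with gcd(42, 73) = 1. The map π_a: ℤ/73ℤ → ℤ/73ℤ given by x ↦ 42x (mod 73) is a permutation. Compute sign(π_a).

-1

Trace 4: π^k(4) = [4, 22, 48, 45, 65, 29, 50] for k=0..6.
Cycle type of π: 72 + 1; total 2 cycles.
sign(π) = (−1)^{n − #cycles} = (−1)^{73−2} = (−1)^71 = -1.
Zolotarev: (42|73) = -1, matching the cycle-count sign.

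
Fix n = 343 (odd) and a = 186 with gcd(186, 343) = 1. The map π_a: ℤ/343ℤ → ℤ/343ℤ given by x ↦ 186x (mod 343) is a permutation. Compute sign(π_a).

Start at x=50: 50 → 39 → 51 → 225 → 4 → 58 → 155 → … (one orbit).
Cycle lengths of π_186 on ℤ/343ℤ: [147, 147, 21, 21, 3, 3, 1]; 7 cycles in total.
343 − 7 = 336 transpositions; sign(π) = (−1)^336 = +1.
Zolotarev: (186|343) = +1, matching the cycle-count sign.

+1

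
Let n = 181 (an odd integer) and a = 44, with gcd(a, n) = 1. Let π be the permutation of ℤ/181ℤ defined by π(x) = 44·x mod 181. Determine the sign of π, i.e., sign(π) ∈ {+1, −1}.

+1

Orbit of 148 under x↦44x: [148, 177, 5, 39, 87, 27, 102]… (length divides ord_181(44)).
Decompose π into cycles: lengths [45, 45, 45, 45, 1] (5 cycles, including the fixed point 0).
Σ(ℓ_i−1) = 181−5 = 176; sign = (−1)^176 = +1.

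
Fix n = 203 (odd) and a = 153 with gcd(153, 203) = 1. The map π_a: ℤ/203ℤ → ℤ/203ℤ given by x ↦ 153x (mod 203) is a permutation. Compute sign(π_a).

+1

Orbit of 141 under x↦153x: [141, 55, 92, 69, 1, 153, 64]… (length divides ord_203(153)).
Cycle type of π: 28×7 + 2×3 + 1; total 11 cycles.
11 cycles on 203: each ℓ→(−1)^(ℓ−1), product (−1)^192 = +1.
Zolotarev: (153|203) = +1, matching the cycle-count sign.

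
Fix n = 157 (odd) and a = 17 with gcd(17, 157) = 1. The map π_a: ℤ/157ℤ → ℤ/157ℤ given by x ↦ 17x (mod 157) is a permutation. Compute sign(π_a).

+1

Orbit of 113 under x↦17x: [113, 37, 1, 17, 132, 46, 154]… (length divides ord_157(17)).
5 cycles of lengths [39, 39, 39, 39, 1].
Σ(ℓ_i−1) = 157−5 = 152; sign = (−1)^152 = +1.
The Jacobi symbol (17|157) = +1 (Zolotarev) agrees.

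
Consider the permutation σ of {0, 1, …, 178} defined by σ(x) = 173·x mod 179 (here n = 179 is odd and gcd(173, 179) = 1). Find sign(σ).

+1

Trace 75: π^k(75) = [75, 87, 15, 89, 3, 161, 108] for k=0..6.
Decompose π into cycles: lengths [89, 89, 1] (3 cycles, including the fixed point 0).
sign(π) = (−1)^{n − #cycles} = (−1)^{179−3} = (−1)^176 = +1.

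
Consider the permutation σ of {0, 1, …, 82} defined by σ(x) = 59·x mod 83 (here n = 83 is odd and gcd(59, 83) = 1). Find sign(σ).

Start at x=16: 16 → 31 → 3 → 11 → 68 → 28 → 75 → … (one orbit).
Cycle lengths of π_59 on ℤ/83ℤ: [41, 41, 1]; 3 cycles in total.
With 3 cycles on 83 points, sign = (−1)^{83−3} = +1.
(59|83)_J = +1 (Zolotarev's lemma cross-check).

+1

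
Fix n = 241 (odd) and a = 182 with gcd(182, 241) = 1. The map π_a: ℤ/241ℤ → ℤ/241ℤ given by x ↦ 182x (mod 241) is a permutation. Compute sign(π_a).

Trace 3: π^k(3) = [3, 64, 80, 100, 125, 96, 120] for k=0..6.
The orbit structure of x ↦ 182x mod 241: 3 orbits of sizes [120, 120, 1].
3 cycles on 241: each ℓ→(−1)^(ℓ−1), product (−1)^238 = +1.
(182|241)_J = +1 (Zolotarev's lemma cross-check).

+1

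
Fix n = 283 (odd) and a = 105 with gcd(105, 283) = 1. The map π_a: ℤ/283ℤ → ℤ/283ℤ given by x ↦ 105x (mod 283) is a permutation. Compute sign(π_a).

Start at x=113: 113 → 262 → 59 → 252 → 141 → 89 → 6 → … (one orbit).
3 cycles of lengths [141, 141, 1].
3 cycles on 283: each ℓ→(−1)^(ℓ−1), product (−1)^280 = +1.

+1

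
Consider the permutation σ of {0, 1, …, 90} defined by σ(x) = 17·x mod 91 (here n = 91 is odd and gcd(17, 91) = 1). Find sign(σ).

Start at x=1: 1 → 17 → 16 → 90 → 74 → 75 → 1 (one orbit).
π_17 has 16 disjoint cycles with lengths [6, 6, 6, 6, 6, 6, 6, 6, 6, 6, 6, 6, 6, 6, 6, 1] on {0,…,90}.
16 cycles on 91: each ℓ→(−1)^(ℓ−1), product (−1)^75 = -1.
Zolotarev: (17|91) = -1, matching the cycle-count sign.

-1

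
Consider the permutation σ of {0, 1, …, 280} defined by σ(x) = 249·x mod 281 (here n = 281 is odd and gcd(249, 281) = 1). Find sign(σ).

+1

Start at x=181: 181 → 109 → 165 → 59 → 79 → 1 → 249 → 181 (one orbit).
The orbit structure of x ↦ 249x mod 281: 41 orbits of sizes [7, 7, 7, 7, 7, 7, 7, 7, 7, 7, 7, 7, 7, 7, 7, 7, 7, 7, 7, 7, 7, 7, 7, 7, 7, 7, 7, 7, 7, 7, 7, 7, 7, 7, 7, 7, 7, 7, 7, 7, 1].
With 41 cycles on 281 points, sign = (−1)^{281−41} = +1.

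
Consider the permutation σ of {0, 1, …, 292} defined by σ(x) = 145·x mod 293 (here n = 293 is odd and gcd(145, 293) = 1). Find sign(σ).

+1

Trace 170: π^k(170) = [170, 38, 236, 232, 238, 229, 96] for k=0..6.
Decompose π into cycles: lengths [146, 146, 1] (3 cycles, including the fixed point 0).
Σ(ℓ_i−1) = 293−3 = 290; sign = (−1)^290 = +1.
The Jacobi symbol (145|293) = +1 (Zolotarev) agrees.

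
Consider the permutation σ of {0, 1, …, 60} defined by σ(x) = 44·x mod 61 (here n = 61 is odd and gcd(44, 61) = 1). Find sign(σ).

Orbit of 26 under x↦44x: [26, 46, 11, 57, 7, 3, 10]… (length divides ord_61(44)).
Cycle type of π: 60 + 1; total 2 cycles.
Σ(ℓ_i−1) = 61−2 = 59; sign = (−1)^59 = -1.

-1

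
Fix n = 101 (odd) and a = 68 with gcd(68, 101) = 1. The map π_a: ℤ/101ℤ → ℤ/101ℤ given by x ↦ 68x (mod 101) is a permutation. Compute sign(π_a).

+1

Trace 95: π^k(95) = [95, 97, 31, 88, 25, 84, 56] for k=0..6.
Cycle lengths of π_68 on ℤ/101ℤ: [25, 25, 25, 25, 1]; 5 cycles in total.
With 5 cycles on 101 points, sign = (−1)^{101−5} = +1.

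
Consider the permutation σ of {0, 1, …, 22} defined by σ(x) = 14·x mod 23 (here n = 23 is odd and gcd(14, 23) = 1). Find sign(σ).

Trace 8: π^k(8) = [8, 20, 4, 10, 2, 5, 1] for k=0..6.
2 cycles of lengths [22, 1].
n − c = 23 − 2 = 21; sign = (−1)^21 = -1.

-1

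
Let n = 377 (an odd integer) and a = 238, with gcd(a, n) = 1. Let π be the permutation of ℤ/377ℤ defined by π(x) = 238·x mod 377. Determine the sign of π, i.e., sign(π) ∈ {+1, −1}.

+1

Trace 16: π^k(16) = [16, 38, 373, 179, 1, 238, 94] for k=0..6.
π_238 has 13 disjoint cycles with lengths [42, 42, 42, 42, 42, 42, 42, 42, 14, 14, 6, 6, 1] on {0,…,376}.
sign(π) = (−1)^{n − #cycles} = (−1)^{377−13} = (−1)^364 = +1.
Zolotarev: (238|377) = +1, matching the cycle-count sign.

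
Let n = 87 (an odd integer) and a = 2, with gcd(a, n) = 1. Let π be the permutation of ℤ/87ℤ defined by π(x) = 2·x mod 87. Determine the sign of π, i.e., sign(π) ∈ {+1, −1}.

Start at x=44: 44 → 1 → 2 → 4 → 8 → 16 → 32 → … (one orbit).
Cycle lengths of π_2 on ℤ/87ℤ: [28, 28, 28, 2, 1]; 5 cycles in total.
Σ(ℓ_i−1) = 87−5 = 82; sign = (−1)^82 = +1.

+1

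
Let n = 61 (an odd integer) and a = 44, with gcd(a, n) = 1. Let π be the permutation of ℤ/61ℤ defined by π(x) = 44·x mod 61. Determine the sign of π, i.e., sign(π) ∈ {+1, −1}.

-1

Orbit of 24 under x↦44x: [24, 19, 43, 1, 44, 45, 28]… (length divides ord_61(44)).
Decompose π into cycles: lengths [60, 1] (2 cycles, including the fixed point 0).
Σ(ℓ_i−1) = 61−2 = 59; sign = (−1)^59 = -1.
The Jacobi symbol (44|61) = -1 (Zolotarev) agrees.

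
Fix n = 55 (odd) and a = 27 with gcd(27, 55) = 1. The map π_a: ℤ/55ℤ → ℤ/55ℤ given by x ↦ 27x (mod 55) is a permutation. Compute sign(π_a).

Orbit of 49 under x↦27x: [49, 3, 26, 42, 34, 38, 36]… (length divides ord_55(27)).
Cycle lengths of π_27 on ℤ/55ℤ: [20, 20, 5, 5, 4, 1]; 6 cycles in total.
6 cycles on 55: each ℓ→(−1)^(ℓ−1), product (−1)^49 = -1.

-1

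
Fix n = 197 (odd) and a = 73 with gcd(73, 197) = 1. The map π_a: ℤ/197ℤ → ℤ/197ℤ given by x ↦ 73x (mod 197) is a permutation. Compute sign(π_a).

Orbit of 139 under x↦73x: [139, 100, 11, 15, 110, 150, 115]… (length divides ord_197(73)).
The orbit structure of x ↦ 73x mod 197: 2 orbits of sizes [196, 1].
Σ(ℓ_i−1) = 197−2 = 195; sign = (−1)^195 = -1.
Check: (73/197) = -1 by Zolotarev.

-1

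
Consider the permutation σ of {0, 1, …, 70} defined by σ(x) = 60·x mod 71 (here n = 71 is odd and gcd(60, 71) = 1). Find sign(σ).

+1

Orbit of 4 under x↦60x: [4, 27, 58, 1, 60, 50, 18]… (length divides ord_71(60)).
π_60 has 3 disjoint cycles with lengths [35, 35, 1] on {0,…,70}.
With 3 cycles on 71 points, sign = (−1)^{71−3} = +1.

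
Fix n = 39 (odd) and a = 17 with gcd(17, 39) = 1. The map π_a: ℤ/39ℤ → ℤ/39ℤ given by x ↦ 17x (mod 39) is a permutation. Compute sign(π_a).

-1

Trace 38: π^k(38) = [38, 22, 23, 1, 17, 16] for k=0..5.
Cycle type of π: 6×6 + 2 + 1; total 8 cycles.
Σ(ℓ_i−1) = 39−8 = 31; sign = (−1)^31 = -1.
(17|39)_J = -1 (Zolotarev's lemma cross-check).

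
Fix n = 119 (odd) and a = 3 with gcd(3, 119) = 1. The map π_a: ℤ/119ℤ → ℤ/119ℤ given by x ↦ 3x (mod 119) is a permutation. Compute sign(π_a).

+1

Orbit of 90 under x↦3x: [90, 32, 96, 50, 31, 93, 41]… (length divides ord_119(3)).
π_3 has 5 disjoint cycles with lengths [48, 48, 16, 6, 1] on {0,…,118}.
119 − 5 = 114 transpositions; sign(π) = (−1)^114 = +1.
Zolotarev: (3|119) = +1, matching the cycle-count sign.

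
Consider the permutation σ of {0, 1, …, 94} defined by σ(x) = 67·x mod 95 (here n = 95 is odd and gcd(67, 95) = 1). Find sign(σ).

+1

Start at x=27: 27 → 4 → 78 → 1 → 67 → 24 → 88 → … (one orbit).
The orbit structure of x ↦ 67x mod 95: 5 orbits of sizes [36, 36, 18, 4, 1].
95 − 5 = 90 transpositions; sign(π) = (−1)^90 = +1.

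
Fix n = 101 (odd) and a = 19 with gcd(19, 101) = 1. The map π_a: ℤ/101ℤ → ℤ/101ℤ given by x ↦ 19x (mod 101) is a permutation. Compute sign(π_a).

Start at x=54: 54 → 16 → 1 → 19 → 58 → 92 → 31 → … (one orbit).
Cycle type of π: 25×4 + 1; total 5 cycles.
5 cycles on 101: each ℓ→(−1)^(ℓ−1), product (−1)^96 = +1.
(19|101)_J = +1 (Zolotarev's lemma cross-check).

+1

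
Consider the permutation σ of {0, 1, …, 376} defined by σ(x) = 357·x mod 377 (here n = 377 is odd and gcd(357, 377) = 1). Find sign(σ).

-1

Start at x=138: 138 → 256 → 158 → 233 → 241 → 81 → 265 → … (one orbit).
8 cycles of lengths [84, 84, 84, 84, 14, 14, 12, 1].
Σ(ℓ_i−1) = 377−8 = 369; sign = (−1)^369 = -1.
The Jacobi symbol (357|377) = -1 (Zolotarev) agrees.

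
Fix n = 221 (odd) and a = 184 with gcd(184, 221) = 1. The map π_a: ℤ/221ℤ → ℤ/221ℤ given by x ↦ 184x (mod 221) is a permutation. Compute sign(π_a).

+1

Start at x=183: 183 → 80 → 134 → 125 → 16 → 71 → 25 → … (one orbit).
Decompose π into cycles: lengths [48, 48, 48, 48, 16, 12, 1] (7 cycles, including the fixed point 0).
Σ(ℓ_i−1) = 221−7 = 214; sign = (−1)^214 = +1.
Check: (184/221) = +1 by Zolotarev.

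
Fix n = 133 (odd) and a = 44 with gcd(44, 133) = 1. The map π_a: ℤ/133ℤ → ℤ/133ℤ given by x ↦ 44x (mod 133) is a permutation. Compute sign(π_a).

+1

Trace 81: π^k(81) = [81, 106, 9, 130, 1, 44, 74] for k=0..6.
The orbit structure of x ↦ 44x mod 133: 17 orbits of sizes [9, 9, 9, 9, 9, 9, 9, 9, 9, 9, 9, 9, 9, 9, 3, 3, 1].
133 − 17 = 116 transpositions; sign(π) = (−1)^116 = +1.
Zolotarev: (44|133) = +1, matching the cycle-count sign.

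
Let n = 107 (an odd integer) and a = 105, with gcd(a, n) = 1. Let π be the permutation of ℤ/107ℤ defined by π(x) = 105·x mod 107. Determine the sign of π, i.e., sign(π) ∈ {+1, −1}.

Start at x=85: 85 → 44 → 19 → 69 → 76 → 62 → 90 → … (one orbit).
π_105 has 3 disjoint cycles with lengths [53, 53, 1] on {0,…,106}.
107 − 3 = 104 transpositions; sign(π) = (−1)^104 = +1.

+1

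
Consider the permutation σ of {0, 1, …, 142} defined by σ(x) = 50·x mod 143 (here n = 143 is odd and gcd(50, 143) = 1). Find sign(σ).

Start at x=126: 126 → 8 → 114 → 123 → 1 → 50 → 69 → … (one orbit).
The orbit structure of x ↦ 50x mod 143: 5 orbits of sizes [60, 60, 12, 10, 1].
Σ(ℓ_i−1) = 143−5 = 138; sign = (−1)^138 = +1.
(50|143)_J = +1 (Zolotarev's lemma cross-check).

+1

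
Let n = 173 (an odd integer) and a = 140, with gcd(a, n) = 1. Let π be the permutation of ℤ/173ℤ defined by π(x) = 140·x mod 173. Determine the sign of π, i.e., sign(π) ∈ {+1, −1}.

+1

Start at x=52: 52 → 14 → 57 → 22 → 139 → 84 → 169 → … (one orbit).
Cycle type of π: 43×4 + 1; total 5 cycles.
173 − 5 = 168 transpositions; sign(π) = (−1)^168 = +1.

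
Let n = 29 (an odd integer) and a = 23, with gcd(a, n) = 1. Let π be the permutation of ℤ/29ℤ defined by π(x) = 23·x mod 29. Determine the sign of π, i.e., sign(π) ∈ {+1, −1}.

Start at x=7: 7 → 16 → 20 → 25 → 24 → 1 → 23 → 7 (one orbit).
5 cycles of lengths [7, 7, 7, 7, 1].
sign(π) = (−1)^{n − #cycles} = (−1)^{29−5} = (−1)^24 = +1.
The Jacobi symbol (23|29) = +1 (Zolotarev) agrees.

+1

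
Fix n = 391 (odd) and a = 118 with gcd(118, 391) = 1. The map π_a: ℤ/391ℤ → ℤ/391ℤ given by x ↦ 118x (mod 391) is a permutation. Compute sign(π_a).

+1

Trace 18: π^k(18) = [18, 169, 1, 118, 239, 50, 35] for k=0..6.
27 cycles of lengths [22, 22, 22, 22, 22, 22, 22, 22, 22, 22, 22, 22, 22, 22, 22, 22, 11, 11, 2, 2, 2, 2, 2, 2, 2, 2, 1].
Σ(ℓ_i−1) = 391−27 = 364; sign = (−1)^364 = +1.
The Jacobi symbol (118|391) = +1 (Zolotarev) agrees.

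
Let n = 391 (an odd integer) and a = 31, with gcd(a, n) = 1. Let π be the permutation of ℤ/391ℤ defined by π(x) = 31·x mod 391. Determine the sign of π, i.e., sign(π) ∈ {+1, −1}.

-1

Orbit of 294 under x↦31x: [294, 121, 232, 154, 82, 196, 211]… (length divides ord_391(31)).
Cycle type of π: 176×2 + 16 + 11×2 + 1; total 6 cycles.
n − c = 391 − 6 = 385; sign = (−1)^385 = -1.
Via Zolotarev, sign(π_{31}) = (31|391) = -1.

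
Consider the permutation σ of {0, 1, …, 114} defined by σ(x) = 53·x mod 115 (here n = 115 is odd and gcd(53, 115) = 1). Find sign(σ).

Start at x=28: 28 → 104 → 107 → 36 → 68 → 39 → 112 → … (one orbit).
5 cycles of lengths [44, 44, 22, 4, 1].
sign(π) = (−1)^{n − #cycles} = (−1)^{115−5} = (−1)^110 = +1.

+1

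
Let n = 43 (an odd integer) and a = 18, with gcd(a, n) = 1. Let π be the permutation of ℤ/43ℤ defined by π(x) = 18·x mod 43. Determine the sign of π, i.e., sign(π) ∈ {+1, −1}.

Start at x=29: 29 → 6 → 22 → 9 → 33 → 35 → 28 → … (one orbit).
2 cycles of lengths [42, 1].
n − c = 43 − 2 = 41; sign = (−1)^41 = -1.

-1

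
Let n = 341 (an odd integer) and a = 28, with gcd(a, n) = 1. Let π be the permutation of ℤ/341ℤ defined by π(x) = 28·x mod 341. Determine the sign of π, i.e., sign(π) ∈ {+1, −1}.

-1

Start at x=2: 2 → 56 → 204 → 256 → 7 → 196 → 32 → … (one orbit).
Cycle lengths of π_28 on ℤ/341ℤ: [30, 30, 30, 30, 30, 30, 30, 30, 30, 30, 15, 15, 10, 1]; 14 cycles in total.
341 − 14 = 327 transpositions; sign(π) = (−1)^327 = -1.
Check: (28/341) = -1 by Zolotarev.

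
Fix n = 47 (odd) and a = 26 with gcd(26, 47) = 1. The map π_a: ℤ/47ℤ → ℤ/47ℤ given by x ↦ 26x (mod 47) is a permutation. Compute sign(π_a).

Orbit of 7 under x↦26x: [7, 41, 32, 33, 12, 30, 28]… (length divides ord_47(26)).
π_26 has 2 disjoint cycles with lengths [46, 1] on {0,…,46}.
sign(π) = (−1)^{n − #cycles} = (−1)^{47−2} = (−1)^45 = -1.
Zolotarev: (26|47) = -1, matching the cycle-count sign.

-1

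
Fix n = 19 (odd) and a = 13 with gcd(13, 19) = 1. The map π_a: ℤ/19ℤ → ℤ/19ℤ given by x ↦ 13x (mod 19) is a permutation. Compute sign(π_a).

-1

Trace 6: π^k(6) = [6, 2, 7, 15, 5, 8, 9] for k=0..6.
Cycle lengths of π_13 on ℤ/19ℤ: [18, 1]; 2 cycles in total.
n − c = 19 − 2 = 17; sign = (−1)^17 = -1.
(13|19)_J = -1 (Zolotarev's lemma cross-check).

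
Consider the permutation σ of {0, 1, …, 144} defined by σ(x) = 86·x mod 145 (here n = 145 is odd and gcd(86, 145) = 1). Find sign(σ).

+1

Orbit of 1 under x↦86x: [1, 86]… (length divides ord_145(86)).
π_86 has 75 disjoint cycles with lengths [2, 2, 2, 2, 2, 2, 2, 2, 2, 2, 2, 2, 2, 2, 2, 2, 2, 2, 2, 2, 2, 2, 2, 2, 2, 2, 2, 2, 2, 2, 2, 2, 2, 2, 2, 2, 2, 2, 2, 2, 2, 2, 2, 2, 2, 2, 2, 2, 2, 2, 2, 2, 2, 2, 2, 2, 2, 2, 2, 2, 2, 2, 2, 2, 2, 2, 2, 2, 2, 2, 1, 1, 1, 1, 1] on {0,…,144}.
n − c = 145 − 75 = 70; sign = (−1)^70 = +1.
The Jacobi symbol (86|145) = +1 (Zolotarev) agrees.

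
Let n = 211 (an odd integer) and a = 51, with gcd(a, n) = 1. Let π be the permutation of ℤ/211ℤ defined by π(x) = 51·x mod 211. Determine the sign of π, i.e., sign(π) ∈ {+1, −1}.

Start at x=66: 66 → 201 → 123 → 154 → 47 → 76 → 78 → … (one orbit).
The orbit structure of x ↦ 51x mod 211: 3 orbits of sizes [105, 105, 1].
3 cycles on 211: each ℓ→(−1)^(ℓ−1), product (−1)^208 = +1.
Zolotarev: (51|211) = +1, matching the cycle-count sign.

+1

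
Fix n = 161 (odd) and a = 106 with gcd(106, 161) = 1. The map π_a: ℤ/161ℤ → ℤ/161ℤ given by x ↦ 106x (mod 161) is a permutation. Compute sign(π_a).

Orbit of 106 under x↦106x: [106, 127, 99, 29, 15, 141, 134]… (length divides ord_161(106)).
14 cycles of lengths [22, 22, 22, 22, 22, 22, 22, 1, 1, 1, 1, 1, 1, 1].
sign(π) = (−1)^{n − #cycles} = (−1)^{161−14} = (−1)^147 = -1.
Zolotarev: (106|161) = -1, matching the cycle-count sign.

-1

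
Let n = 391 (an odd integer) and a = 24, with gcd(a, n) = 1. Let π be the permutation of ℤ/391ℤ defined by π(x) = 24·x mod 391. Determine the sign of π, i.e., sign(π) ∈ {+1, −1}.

Trace 231: π^k(231) = [231, 70, 116, 47, 346, 93, 277] for k=0..6.
Cycle type of π: 16×23 + 1×23; total 46 cycles.
46 cycles on 391: each ℓ→(−1)^(ℓ−1), product (−1)^345 = -1.

-1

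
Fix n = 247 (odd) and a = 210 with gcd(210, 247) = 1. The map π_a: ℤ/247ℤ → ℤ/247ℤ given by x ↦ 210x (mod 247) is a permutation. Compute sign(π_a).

Start at x=115: 115 → 191 → 96 → 153 → 20 → 1 → 210 → … (one orbit).
38 cycles of lengths [12, 12, 12, 12, 12, 12, 12, 12, 12, 12, 12, 12, 12, 12, 12, 12, 12, 12, 12, 1, 1, 1, 1, 1, 1, 1, 1, 1, 1, 1, 1, 1, 1, 1, 1, 1, 1, 1].
38 cycles on 247: each ℓ→(−1)^(ℓ−1), product (−1)^209 = -1.

-1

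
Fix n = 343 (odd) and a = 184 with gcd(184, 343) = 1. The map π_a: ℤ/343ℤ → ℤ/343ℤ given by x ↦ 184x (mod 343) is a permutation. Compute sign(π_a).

+1

Start at x=312: 312 → 127 → 44 → 207 → 15 → 16 → 200 → … (one orbit).
7 cycles of lengths [147, 147, 21, 21, 3, 3, 1].
With 7 cycles on 343 points, sign = (−1)^{343−7} = +1.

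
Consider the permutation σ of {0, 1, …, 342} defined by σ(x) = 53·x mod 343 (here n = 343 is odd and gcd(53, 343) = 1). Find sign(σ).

Start at x=340: 340 → 184 → 148 → 298 → 16 → 162 → 11 → … (one orbit).
7 cycles of lengths [147, 147, 21, 21, 3, 3, 1].
Σ(ℓ_i−1) = 343−7 = 336; sign = (−1)^336 = +1.
The Jacobi symbol (53|343) = +1 (Zolotarev) agrees.

+1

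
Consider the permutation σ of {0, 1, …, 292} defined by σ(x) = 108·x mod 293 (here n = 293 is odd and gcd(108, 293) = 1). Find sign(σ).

Orbit of 175 under x↦108x: [175, 148, 162, 209, 11, 16, 263]… (length divides ord_293(108)).
Cycle type of π: 292 + 1; total 2 cycles.
sign(π) = (−1)^{n − #cycles} = (−1)^{293−2} = (−1)^291 = -1.
Zolotarev: (108|293) = -1, matching the cycle-count sign.

-1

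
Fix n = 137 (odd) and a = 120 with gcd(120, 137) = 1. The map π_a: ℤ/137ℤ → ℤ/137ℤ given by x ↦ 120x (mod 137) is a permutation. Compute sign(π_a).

+1

Orbit of 8 under x↦120x: [8, 1, 120, 15, 19, 88, 11]… (length divides ord_137(120)).
Cycle lengths of π_120 on ℤ/137ℤ: [68, 68, 1]; 3 cycles in total.
With 3 cycles on 137 points, sign = (−1)^{137−3} = +1.
Check: (120/137) = +1 by Zolotarev.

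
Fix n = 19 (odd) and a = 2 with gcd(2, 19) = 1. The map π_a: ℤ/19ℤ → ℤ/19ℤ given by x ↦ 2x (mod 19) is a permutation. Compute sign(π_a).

Trace 11: π^k(11) = [11, 3, 6, 12, 5, 10, 1] for k=0..6.
Cycle type of π: 18 + 1; total 2 cycles.
sign(π) = (−1)^{n − #cycles} = (−1)^{19−2} = (−1)^17 = -1.
Check: (2/19) = -1 by Zolotarev.

-1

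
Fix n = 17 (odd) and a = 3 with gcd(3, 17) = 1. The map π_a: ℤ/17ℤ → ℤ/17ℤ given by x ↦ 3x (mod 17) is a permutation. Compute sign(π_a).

-1

Trace 8: π^k(8) = [8, 7, 4, 12, 2, 6, 1] for k=0..6.
Cycle lengths of π_3 on ℤ/17ℤ: [16, 1]; 2 cycles in total.
Σ(ℓ_i−1) = 17−2 = 15; sign = (−1)^15 = -1.
Via Zolotarev, sign(π_{3}) = (3|17) = -1.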